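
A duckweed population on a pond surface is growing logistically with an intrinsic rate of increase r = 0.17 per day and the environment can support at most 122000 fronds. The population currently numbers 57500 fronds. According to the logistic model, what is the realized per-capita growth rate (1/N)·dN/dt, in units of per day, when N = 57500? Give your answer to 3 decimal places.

0.090 per day

(1/N)·dN/dt = r(1 − N/K) = 0.17 × (1 − 57500/122000).
= 0.17 × 0.52869 = 0.089877.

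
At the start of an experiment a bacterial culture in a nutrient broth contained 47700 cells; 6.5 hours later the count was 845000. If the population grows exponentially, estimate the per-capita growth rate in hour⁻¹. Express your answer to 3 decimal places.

0.442 per hour

From N(t) = N₀·e^(rt): e^(r·6.5) = 845000/47700 = 17.715.
r·6.5 = ln(17.715) = 2.8744, so r = 2.8744/6.5 = 0.44222.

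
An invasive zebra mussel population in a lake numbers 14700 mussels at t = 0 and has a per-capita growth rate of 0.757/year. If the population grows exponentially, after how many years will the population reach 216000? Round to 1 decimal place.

3.6 years

Set N₀·e^(rt) = 216000: e^(0.757·t) = 216000/14700 = 14.694.
0.757·t = ln(14.694) = 2.6874, so t = 2.6874/0.757 = 3.5501.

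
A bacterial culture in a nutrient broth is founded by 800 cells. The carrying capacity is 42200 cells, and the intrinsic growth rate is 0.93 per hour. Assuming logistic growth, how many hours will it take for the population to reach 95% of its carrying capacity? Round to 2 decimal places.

A = (K − N₀)/N₀ = (42200 − 800)/800 = 51.75.
Solve 42200/(1 + 51.75·e^(−0.93t)) = 40090: 1 + 51.75·e^(−0.93t) = 1.0526, so e^(−0.93t) = 0.00101704.
−0.93·t = ln(0.00101704) = -6.8909, so t = 6.8909/0.93 = 7.4095.

7.41 hours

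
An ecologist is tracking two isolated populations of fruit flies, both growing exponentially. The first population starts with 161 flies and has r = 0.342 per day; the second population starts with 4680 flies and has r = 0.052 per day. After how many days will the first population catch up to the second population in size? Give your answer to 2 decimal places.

Set 161·e^(0.342t) = 4680·e^(0.052t).
e^((0.342 − 0.052)t) = 4680/161 → e^(0.29·t) = 29.068.
0.29·t = ln(29.068) = 3.3696, so t = 3.3696/0.29 = 11.619.

11.62 days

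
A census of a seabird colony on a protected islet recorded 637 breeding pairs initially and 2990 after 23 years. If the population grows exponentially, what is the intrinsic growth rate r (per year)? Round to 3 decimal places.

From N(t) = N₀·e^(rt): e^(r·23) = 2990/637 = 4.6939.
r·23 = ln(4.6939) = 1.5463, so r = 1.5463/23 = 0.067229.

0.067 per year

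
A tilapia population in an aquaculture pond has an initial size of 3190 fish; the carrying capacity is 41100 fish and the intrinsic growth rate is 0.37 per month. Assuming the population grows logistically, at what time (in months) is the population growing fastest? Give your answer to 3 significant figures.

6.69 months

Logistic growth is fastest at N = K/2 = 20550.
A = (K − N₀)/N₀ = 11.884. Set K/(1 + A·e^(−rt)) = K/2 → A·e^(−rt) = 1.
e^(−0.37t) = 1/11.884 = 0.0841467, so t = ln(11.884)/0.37 = 2.4752/0.37 = 6.6897.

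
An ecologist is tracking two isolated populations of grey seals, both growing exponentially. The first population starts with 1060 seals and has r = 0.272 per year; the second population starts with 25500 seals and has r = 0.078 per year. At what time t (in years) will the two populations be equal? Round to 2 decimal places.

16.39 years

Set 1060·e^(0.272t) = 25500·e^(0.078t).
e^((0.272 − 0.078)t) = 25500/1060 → e^(0.194·t) = 24.057.
0.194·t = ln(24.057) = 3.1804, so t = 3.1804/0.194 = 16.394.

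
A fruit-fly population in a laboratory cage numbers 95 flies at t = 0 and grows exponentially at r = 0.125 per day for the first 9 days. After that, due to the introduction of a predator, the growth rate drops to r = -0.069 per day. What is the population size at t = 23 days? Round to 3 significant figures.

Phase 1: N(9) = 95·e^(0.125×9) = 95·e^1.125 = 292.621.
Phase 2 runs for 23 − 9 = 14 days at r = -0.069.
N(23) = 292.621·e^(-0.069×14) = 292.621·e^-0.966 = 111.372.

111 flies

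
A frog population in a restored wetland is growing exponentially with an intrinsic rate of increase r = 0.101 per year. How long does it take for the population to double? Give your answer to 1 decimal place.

6.9 years

Doubling time t_d = ln(2)/r = 0.6931/0.101 = 6.8628.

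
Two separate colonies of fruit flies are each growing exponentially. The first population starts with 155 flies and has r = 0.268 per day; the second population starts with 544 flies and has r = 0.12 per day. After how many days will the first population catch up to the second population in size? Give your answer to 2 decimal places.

Set 155·e^(0.268t) = 544·e^(0.12t).
e^((0.268 − 0.12)t) = 544/155 → e^(0.148·t) = 3.5097.
0.148·t = ln(3.5097) = 1.2555, so t = 1.2555/0.148 = 8.4833.

8.48 days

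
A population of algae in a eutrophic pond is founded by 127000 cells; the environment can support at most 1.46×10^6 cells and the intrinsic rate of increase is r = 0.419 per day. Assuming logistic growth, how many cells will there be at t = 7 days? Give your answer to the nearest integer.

A = (K − N₀)/N₀ = (1.46×10^6 − 127000)/127000 = 10.496.
N(t) = K/(1 + A·e^(−rt)) = 1.46×10^6/(1 + 10.496×e^(−0.419×7)).
e^(−2.933) = 0.053237; denominator = 1 + 10.496×0.053237 = 1.5588.
N = 1.46×10^6/1.5588 = 936630.

936630 cells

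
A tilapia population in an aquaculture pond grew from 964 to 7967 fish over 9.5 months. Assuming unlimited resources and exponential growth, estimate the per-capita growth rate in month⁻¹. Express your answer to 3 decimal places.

0.222 per month

From N(t) = N₀·e^(rt): e^(r·9.5) = 7967/964 = 8.2645.
r·9.5 = ln(8.2645) = 2.112, so r = 2.112/9.5 = 0.22231.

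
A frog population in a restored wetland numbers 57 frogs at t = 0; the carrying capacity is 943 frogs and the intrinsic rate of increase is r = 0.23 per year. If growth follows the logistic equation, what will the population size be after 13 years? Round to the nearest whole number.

529 frogs

A = (K − N₀)/N₀ = (943 − 57)/57 = 15.544.
N(t) = K/(1 + A·e^(−rt)) = 943/(1 + 15.544×e^(−0.23×13)).
e^(−2.99) = 0.050287; denominator = 1 + 15.544×0.050287 = 1.7817.
N = 943/1.7817 = 529.281.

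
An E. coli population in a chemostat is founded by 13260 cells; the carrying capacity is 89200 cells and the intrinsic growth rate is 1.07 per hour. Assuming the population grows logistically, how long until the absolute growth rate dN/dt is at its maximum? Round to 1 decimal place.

1.6 hours

Logistic growth is fastest at N = K/2 = 44600.
A = (K − N₀)/N₀ = 5.727. Set K/(1 + A·e^(−rt)) = K/2 → A·e^(−rt) = 1.
e^(−1.07t) = 1/5.727 = 0.174612, so t = ln(5.727)/1.07 = 1.7452/1.07 = 1.631.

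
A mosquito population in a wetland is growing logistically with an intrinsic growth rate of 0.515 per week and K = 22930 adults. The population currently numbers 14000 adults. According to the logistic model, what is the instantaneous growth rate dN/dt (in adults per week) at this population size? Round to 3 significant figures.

dN/dt = rN(1 − N/K) = 0.515 × 14000 × (1 − 14000/22930).
1 − 14000/22930 = 0.38945; dN/dt = 0.515 × 14000 × 0.38945 = 2807.9.

2810 adults per week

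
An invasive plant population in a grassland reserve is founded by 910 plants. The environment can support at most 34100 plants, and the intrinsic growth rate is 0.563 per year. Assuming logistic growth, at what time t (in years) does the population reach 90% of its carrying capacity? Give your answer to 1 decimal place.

A = (K − N₀)/N₀ = (34100 − 910)/910 = 36.473.
Solve 34100/(1 + 36.473·e^(−0.563t)) = 30690: 1 + 36.473·e^(−0.563t) = 1.1111, so e^(−0.563t) = 0.00304643.
−0.563·t = ln(0.00304643) = -5.7938, so t = 5.7938/0.563 = 10.291.

10.3 years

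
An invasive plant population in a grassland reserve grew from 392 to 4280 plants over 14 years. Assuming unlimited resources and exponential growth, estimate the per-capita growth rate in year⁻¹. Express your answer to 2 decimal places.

From N(t) = N₀·e^(rt): e^(r·14) = 4280/392 = 10.918.
r·14 = ln(10.918) = 2.3904, so r = 2.3904/14 = 0.17075.

0.17 per year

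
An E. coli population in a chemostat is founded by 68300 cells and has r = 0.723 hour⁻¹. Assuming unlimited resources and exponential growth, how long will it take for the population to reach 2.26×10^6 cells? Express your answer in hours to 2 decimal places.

Set N₀·e^(rt) = 2.26×10^6: e^(0.723·t) = 2.26×10^6/68300 = 33.089.
0.723·t = ln(33.089) = 3.4992, so t = 3.4992/0.723 = 4.8398.

4.84 hours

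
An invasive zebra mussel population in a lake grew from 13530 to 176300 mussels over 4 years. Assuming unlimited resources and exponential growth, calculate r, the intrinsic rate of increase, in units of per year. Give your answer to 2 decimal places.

From N(t) = N₀·e^(rt): e^(r·4) = 176300/13530 = 13.03.
r·4 = ln(13.03) = 2.5673, so r = 2.5673/4 = 0.64182.

0.64 per year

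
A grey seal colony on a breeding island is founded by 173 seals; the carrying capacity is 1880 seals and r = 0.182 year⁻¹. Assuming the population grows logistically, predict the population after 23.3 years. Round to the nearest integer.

1646 seals

A = (K − N₀)/N₀ = (1880 − 173)/173 = 9.8671.
N(t) = K/(1 + A·e^(−rt)) = 1880/(1 + 9.8671×e^(−0.182×23.3)).
e^(−4.241) = 0.014399; denominator = 1 + 9.8671×0.014399 = 1.1421.
N = 1880/1.1421 = 1646.13.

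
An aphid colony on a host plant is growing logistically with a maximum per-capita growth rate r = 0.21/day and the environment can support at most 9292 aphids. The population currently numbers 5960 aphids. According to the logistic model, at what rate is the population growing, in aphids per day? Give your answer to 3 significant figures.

449 aphids per day

dN/dt = rN(1 − N/K) = 0.21 × 5960 × (1 − 5960/9292).
1 − 5960/9292 = 0.35859; dN/dt = 0.21 × 5960 × 0.35859 = 448.81.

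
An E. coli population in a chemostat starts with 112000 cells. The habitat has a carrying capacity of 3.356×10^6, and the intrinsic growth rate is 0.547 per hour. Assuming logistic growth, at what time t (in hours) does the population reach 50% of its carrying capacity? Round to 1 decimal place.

A = (K − N₀)/N₀ = (3.356×10^6 − 112000)/112000 = 28.964.
Solve 3.356×10^6/(1 + 28.964·e^(−0.547t)) = 1.678×10^6: 1 + 28.964·e^(−0.547t) = 2, so e^(−0.547t) = 0.0345253.
−0.547·t = ln(0.0345253) = -3.3661, so t = 3.3661/0.547 = 6.1537.

6.2 hours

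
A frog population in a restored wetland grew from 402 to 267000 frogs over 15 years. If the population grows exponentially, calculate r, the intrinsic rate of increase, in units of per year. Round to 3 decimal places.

From N(t) = N₀·e^(rt): e^(r·15) = 267000/402 = 664.18.
r·15 = ln(664.18) = 6.4986, so r = 6.4986/15 = 0.43324.

0.433 per year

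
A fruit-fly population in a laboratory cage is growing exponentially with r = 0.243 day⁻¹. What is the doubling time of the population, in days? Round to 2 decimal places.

2.85 days

Doubling time t_d = ln(2)/r = 0.6931/0.243 = 2.8525.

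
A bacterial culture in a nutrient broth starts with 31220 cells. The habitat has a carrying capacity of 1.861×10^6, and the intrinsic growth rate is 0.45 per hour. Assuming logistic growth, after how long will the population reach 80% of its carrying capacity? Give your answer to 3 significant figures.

A = (K − N₀)/N₀ = (1.861×10^6 − 31220)/31220 = 58.609.
Solve 1.861×10^6/(1 + 58.609·e^(−0.45t)) = 1.4888×10^6: 1 + 58.609·e^(−0.45t) = 1.25, so e^(−0.45t) = 0.00426554.
−0.45·t = ln(0.00426554) = -5.4572, so t = 5.4572/0.45 = 12.127.

12.1 hours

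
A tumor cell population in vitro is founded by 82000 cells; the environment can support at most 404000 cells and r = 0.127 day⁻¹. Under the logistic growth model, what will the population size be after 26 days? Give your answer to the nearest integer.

A = (K − N₀)/N₀ = (404000 − 82000)/82000 = 3.9268.
N(t) = K/(1 + A·e^(−rt)) = 404000/(1 + 3.9268×e^(−0.127×26)).
e^(−3.302) = 0.036809; denominator = 1 + 3.9268×0.036809 = 1.1445.
N = 404000/1.1445 = 352979.

352979 cells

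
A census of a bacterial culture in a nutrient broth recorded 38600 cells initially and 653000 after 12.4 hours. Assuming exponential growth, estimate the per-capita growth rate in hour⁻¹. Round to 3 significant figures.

From N(t) = N₀·e^(rt): e^(r·12.4) = 653000/38600 = 16.917.
r·12.4 = ln(16.917) = 2.8283, so r = 2.8283/12.4 = 0.22809.

0.228 per hour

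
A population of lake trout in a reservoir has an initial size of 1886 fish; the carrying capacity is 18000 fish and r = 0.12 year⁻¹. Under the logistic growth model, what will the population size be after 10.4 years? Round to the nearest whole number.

A = (K − N₀)/N₀ = (18000 − 1886)/1886 = 8.544.
N(t) = K/(1 + A·e^(−rt)) = 18000/(1 + 8.544×e^(−0.12×10.4)).
e^(−1.248) = 0.28708; denominator = 1 + 8.544×0.28708 = 3.4528.
N = 18000/3.4528 = 5213.16.

5213 fish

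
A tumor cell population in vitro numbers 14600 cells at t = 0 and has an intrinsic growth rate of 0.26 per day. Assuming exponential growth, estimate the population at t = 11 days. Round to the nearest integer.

N(t) = N₀·e^(rt) = 14600 × e^(0.26×11) = 14600 × e^2.86.
e^2.86 ≈ 17.462, so N ≈ 14600 × 17.462 = 254938.

254938 cells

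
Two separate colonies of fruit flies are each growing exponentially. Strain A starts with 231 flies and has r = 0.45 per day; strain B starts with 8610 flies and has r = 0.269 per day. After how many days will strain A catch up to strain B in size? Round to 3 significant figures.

20.0 days

Set 231·e^(0.45t) = 8610·e^(0.269t).
e^((0.45 − 0.269)t) = 8610/231 → e^(0.181·t) = 37.273.
0.181·t = ln(37.273) = 3.6183, so t = 3.6183/0.181 = 19.99.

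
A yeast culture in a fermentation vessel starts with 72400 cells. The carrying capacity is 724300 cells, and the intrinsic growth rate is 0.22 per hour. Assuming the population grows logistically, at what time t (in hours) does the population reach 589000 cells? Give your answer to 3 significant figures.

A = (K − N₀)/N₀ = (724300 − 72400)/72400 = 9.0041.
Solve 724300/(1 + 9.0041·e^(−0.22t)) = 589000: 1 + 9.0041·e^(−0.22t) = 1.2297, so e^(−0.22t) = 0.0255117.
−0.22·t = ln(0.0255117) = -3.6686, so t = 3.6686/0.22 = 16.676.

16.7 hours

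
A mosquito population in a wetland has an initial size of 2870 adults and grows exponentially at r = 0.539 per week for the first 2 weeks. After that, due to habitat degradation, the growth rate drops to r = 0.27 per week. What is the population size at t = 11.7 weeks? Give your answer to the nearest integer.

Phase 1: N(2) = 2870·e^(0.539×2) = 2870·e^1.078 = 8434.34.
Phase 2 runs for 11.7 − 2 = 9.7 weeks at r = 0.27.
N(11.7) = 8434.34·e^(0.27×9.7) = 8434.34·e^2.619 = 115736.

115736 adults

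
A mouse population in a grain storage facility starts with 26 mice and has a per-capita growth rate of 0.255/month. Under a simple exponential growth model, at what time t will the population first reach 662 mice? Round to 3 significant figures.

12.7 months

Set N₀·e^(rt) = 662: e^(0.255·t) = 662/26 = 25.462.
0.255·t = ln(25.462) = 3.2372, so t = 3.2372/0.255 = 12.695.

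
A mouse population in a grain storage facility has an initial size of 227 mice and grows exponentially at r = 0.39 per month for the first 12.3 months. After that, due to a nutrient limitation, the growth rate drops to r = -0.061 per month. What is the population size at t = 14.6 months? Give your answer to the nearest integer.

23900 mice

Phase 1: N(12.3) = 227·e^(0.39×12.3) = 227·e^4.797 = 27500.2.
Phase 2 runs for 14.6 − 12.3 = 2.3 months at r = -0.061.
N(14.6) = 27500.2·e^(-0.061×2.3) = 27500.2·e^-0.1403 = 23900.4.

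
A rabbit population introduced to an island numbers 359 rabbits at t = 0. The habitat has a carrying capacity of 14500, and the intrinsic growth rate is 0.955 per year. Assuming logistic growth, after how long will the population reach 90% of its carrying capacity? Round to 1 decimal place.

6.1 years

A = (K − N₀)/N₀ = (14500 − 359)/359 = 39.39.
Solve 14500/(1 + 39.39·e^(−0.955t)) = 13050: 1 + 39.39·e^(−0.955t) = 1.1111, so e^(−0.955t) = 0.0028208.
−0.955·t = ln(0.0028208) = -5.8707, so t = 5.8707/0.955 = 6.1474.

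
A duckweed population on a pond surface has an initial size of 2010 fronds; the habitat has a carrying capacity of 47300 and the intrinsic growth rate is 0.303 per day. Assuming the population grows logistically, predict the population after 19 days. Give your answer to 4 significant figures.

A = (K − N₀)/N₀ = (47300 − 2010)/2010 = 22.532.
N(t) = K/(1 + A·e^(−rt)) = 47300/(1 + 22.532×e^(−0.303×19)).
e^(−5.757) = 0.0031606; denominator = 1 + 22.532×0.0031606 = 1.0712.
N = 47300/1.0712 = 44155.5.

44160 fronds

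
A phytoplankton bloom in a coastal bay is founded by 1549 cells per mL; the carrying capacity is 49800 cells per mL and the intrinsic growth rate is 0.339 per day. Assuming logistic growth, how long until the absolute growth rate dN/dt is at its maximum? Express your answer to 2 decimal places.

Logistic growth is fastest at N = K/2 = 24900.
A = (K − N₀)/N₀ = 31.15. Set K/(1 + A·e^(−rt)) = K/2 → A·e^(−rt) = 1.
e^(−0.339t) = 1/31.15 = 0.032103, so t = ln(31.15)/0.339 = 3.4388/0.339 = 10.144.

10.14 days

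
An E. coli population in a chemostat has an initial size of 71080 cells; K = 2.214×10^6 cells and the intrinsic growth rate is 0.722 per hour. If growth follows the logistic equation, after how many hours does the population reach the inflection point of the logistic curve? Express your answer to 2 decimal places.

4.72 hours

Logistic growth is fastest at N = K/2 = 1.107×10^6.
A = (K − N₀)/N₀ = 30.148. Set K/(1 + A·e^(−rt)) = K/2 → A·e^(−rt) = 1.
e^(−0.722t) = 1/30.148 = 0.0331697, so t = ln(30.148)/0.722 = 3.4061/0.722 = 4.7176.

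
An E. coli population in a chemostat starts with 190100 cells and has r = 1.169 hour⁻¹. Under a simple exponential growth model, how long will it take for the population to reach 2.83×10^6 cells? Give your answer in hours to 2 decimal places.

Set N₀·e^(rt) = 2.83×10^6: e^(1.169·t) = 2.83×10^6/190100 = 14.887.
1.169·t = ln(14.887) = 2.7005, so t = 2.7005/1.169 = 2.3101.

2.31 hours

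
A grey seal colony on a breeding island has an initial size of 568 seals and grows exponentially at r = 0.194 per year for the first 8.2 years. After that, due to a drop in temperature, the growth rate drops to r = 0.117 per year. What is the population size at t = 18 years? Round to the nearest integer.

8774 seals

Phase 1: N(8.2) = 568·e^(0.194×8.2) = 568·e^1.591 = 2787.56.
Phase 2 runs for 18 − 8.2 = 9.8 years at r = 0.117.
N(18) = 2787.56·e^(0.117×9.8) = 2787.56·e^1.147 = 8773.77.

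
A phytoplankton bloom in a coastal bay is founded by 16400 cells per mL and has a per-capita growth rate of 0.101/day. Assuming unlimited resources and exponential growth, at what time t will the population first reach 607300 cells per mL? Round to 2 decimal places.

35.76 days

Set N₀·e^(rt) = 607300: e^(0.101·t) = 607300/16400 = 37.03.
0.101·t = ln(37.03) = 3.6117, so t = 3.6117/0.101 = 35.76.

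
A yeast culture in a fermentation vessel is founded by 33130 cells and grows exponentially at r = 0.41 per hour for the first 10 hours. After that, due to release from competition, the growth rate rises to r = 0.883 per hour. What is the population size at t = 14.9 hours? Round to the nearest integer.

Phase 1: N(10) = 33130·e^(0.41×10) = 33130·e^4.1 = 1.999074×10^6.
Phase 2 runs for 14.9 − 10 = 4.9 hours at r = 0.883.
N(14.9) = 1.999074×10^6·e^(0.883×4.9) = 1.999074×10^6·e^4.327 = 1.513181×10^8.

151318054 cells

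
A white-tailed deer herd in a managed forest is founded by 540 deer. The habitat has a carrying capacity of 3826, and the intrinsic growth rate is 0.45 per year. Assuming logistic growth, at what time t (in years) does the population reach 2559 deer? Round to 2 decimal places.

A = (K − N₀)/N₀ = (3826 − 540)/540 = 6.0852.
Solve 3826/(1 + 6.0852·e^(−0.45t)) = 2559: 1 + 6.0852·e^(−0.45t) = 1.4951, so e^(−0.45t) = 0.081364.
−0.45·t = ln(0.081364) = -2.5088, so t = 2.5088/0.45 = 5.5752.

5.58 years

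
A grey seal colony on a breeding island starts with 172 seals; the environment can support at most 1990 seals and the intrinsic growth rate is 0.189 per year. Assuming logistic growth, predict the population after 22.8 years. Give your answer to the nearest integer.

1742 seals

A = (K − N₀)/N₀ = (1990 − 172)/172 = 10.57.
N(t) = K/(1 + A·e^(−rt)) = 1990/(1 + 10.57×e^(−0.189×22.8)).
e^(−4.309) = 0.013444; denominator = 1 + 10.57×0.013444 = 1.1421.
N = 1990/1.1421 = 1742.4.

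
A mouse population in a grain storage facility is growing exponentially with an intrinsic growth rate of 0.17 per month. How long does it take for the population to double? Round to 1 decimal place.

Doubling time t_d = ln(2)/r = 0.6931/0.17 = 4.0773.

4.1 months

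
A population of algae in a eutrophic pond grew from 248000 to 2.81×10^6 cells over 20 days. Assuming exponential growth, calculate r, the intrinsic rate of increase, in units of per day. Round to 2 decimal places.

From N(t) = N₀·e^(rt): e^(r·20) = 2.81×10^6/248000 = 11.331.
r·20 = ln(11.331) = 2.4275, so r = 2.4275/20 = 0.12138.

0.12 per day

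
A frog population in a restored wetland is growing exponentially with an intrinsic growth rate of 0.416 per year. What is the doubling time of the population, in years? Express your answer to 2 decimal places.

1.67 years

Doubling time t_d = ln(2)/r = 0.6931/0.416 = 1.6662.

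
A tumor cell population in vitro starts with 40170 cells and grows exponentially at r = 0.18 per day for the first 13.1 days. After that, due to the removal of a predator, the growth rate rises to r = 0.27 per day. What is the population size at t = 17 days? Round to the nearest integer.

Phase 1: N(13.1) = 40170·e^(0.18×13.1) = 40170·e^2.358 = 424588.
Phase 2 runs for 17 − 13.1 = 3.9 days at r = 0.27.
N(17) = 424588·e^(0.27×3.9) = 424588·e^1.053 = 1.216971×10^6.

1216971 cells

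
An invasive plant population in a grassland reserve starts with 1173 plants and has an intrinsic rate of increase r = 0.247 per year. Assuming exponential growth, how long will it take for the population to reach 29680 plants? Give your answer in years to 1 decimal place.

Set N₀·e^(rt) = 29680: e^(0.247·t) = 29680/1173 = 25.303.
0.247·t = ln(25.303) = 3.2309, so t = 3.2309/0.247 = 13.081.

13.1 years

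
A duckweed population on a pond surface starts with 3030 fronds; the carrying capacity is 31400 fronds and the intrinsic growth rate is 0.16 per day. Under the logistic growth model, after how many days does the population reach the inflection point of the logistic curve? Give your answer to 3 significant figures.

Logistic growth is fastest at N = K/2 = 15700.
A = (K − N₀)/N₀ = 9.363. Set K/(1 + A·e^(−rt)) = K/2 → A·e^(−rt) = 1.
e^(−0.16t) = 1/9.363 = 0.106803, so t = ln(9.363)/0.16 = 2.2368/0.16 = 13.98.

14.0 days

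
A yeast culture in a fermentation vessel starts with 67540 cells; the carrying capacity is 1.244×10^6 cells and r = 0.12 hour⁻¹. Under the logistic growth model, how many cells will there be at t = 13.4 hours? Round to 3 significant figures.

277000 cells

A = (K − N₀)/N₀ = (1.244×10^6 − 67540)/67540 = 17.419.
N(t) = K/(1 + A·e^(−rt)) = 1.244×10^6/(1 + 17.419×e^(−0.12×13.4)).
e^(−1.608) = 0.20029; denominator = 1 + 17.419×0.20029 = 4.4888.
N = 1.244×10^6/4.4888 = 277137.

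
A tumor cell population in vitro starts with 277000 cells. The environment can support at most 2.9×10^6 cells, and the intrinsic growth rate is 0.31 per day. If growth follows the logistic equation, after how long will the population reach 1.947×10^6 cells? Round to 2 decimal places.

A = (K − N₀)/N₀ = (2.9×10^6 − 277000)/277000 = 9.4693.
Solve 2.9×10^6/(1 + 9.4693·e^(−0.31t)) = 1.947×10^6: 1 + 9.4693·e^(−0.31t) = 1.4895, so e^(−0.31t) = 0.0516902.
−0.31·t = ln(0.0516902) = -2.9625, so t = 2.9625/0.31 = 9.5564.

9.56 days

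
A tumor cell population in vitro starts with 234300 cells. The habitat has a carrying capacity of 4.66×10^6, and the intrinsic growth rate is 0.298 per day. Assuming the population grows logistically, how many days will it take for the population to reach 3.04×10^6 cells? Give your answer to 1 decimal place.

12.0 days

A = (K − N₀)/N₀ = (4.66×10^6 − 234300)/234300 = 18.889.
Solve 4.66×10^6/(1 + 18.889·e^(−0.298t)) = 3.04×10^6: 1 + 18.889·e^(−0.298t) = 1.5329, so e^(−0.298t) = 0.0282119.
−0.298·t = ln(0.0282119) = -3.568, so t = 3.568/0.298 = 11.973.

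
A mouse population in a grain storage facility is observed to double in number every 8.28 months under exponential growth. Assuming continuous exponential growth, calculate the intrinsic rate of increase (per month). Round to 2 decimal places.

r = ln(2)/t_d = 0.6931/8.28 = 0.083713.

0.08 per month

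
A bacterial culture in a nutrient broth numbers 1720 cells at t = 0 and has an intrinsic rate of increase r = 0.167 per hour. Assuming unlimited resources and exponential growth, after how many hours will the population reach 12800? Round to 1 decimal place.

Set N₀·e^(rt) = 12800: e^(0.167·t) = 12800/1720 = 7.4419.
0.167·t = ln(7.4419) = 2.0071, so t = 2.0071/0.167 = 12.019.

12.0 hours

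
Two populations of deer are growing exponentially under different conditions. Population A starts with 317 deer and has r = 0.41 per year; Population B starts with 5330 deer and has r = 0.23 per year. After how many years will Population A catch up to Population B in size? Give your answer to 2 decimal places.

Set 317·e^(0.41t) = 5330·e^(0.23t).
e^((0.41 − 0.23)t) = 5330/317 → e^(0.18·t) = 16.814.
0.18·t = ln(16.814) = 2.8222, so t = 2.8222/0.18 = 15.679.

15.68 years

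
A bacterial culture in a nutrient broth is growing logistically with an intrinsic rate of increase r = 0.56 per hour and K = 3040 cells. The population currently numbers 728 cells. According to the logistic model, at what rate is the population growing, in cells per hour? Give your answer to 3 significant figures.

310 cells per hour

dN/dt = rN(1 − N/K) = 0.56 × 728 × (1 − 728/3040).
1 − 728/3040 = 0.76053; dN/dt = 0.56 × 728 × 0.76053 = 310.05.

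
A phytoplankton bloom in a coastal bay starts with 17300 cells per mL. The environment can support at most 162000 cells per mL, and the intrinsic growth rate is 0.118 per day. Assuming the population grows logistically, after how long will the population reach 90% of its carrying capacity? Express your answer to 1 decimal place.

36.6 days

A = (K − N₀)/N₀ = (162000 − 17300)/17300 = 8.3642.
Solve 162000/(1 + 8.3642·e^(−0.118t)) = 145800: 1 + 8.3642·e^(−0.118t) = 1.1111, so e^(−0.118t) = 0.0132842.
−0.118·t = ln(0.0132842) = -4.3212, so t = 4.3212/0.118 = 36.62.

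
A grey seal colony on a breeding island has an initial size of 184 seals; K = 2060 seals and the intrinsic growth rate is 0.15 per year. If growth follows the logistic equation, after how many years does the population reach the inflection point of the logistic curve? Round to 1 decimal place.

15.5 years

Logistic growth is fastest at N = K/2 = 1030.
A = (K − N₀)/N₀ = 10.196. Set K/(1 + A·e^(−rt)) = K/2 → A·e^(−rt) = 1.
e^(−0.15t) = 1/10.196 = 0.098081, so t = ln(10.196)/0.15 = 2.322/0.15 = 15.48.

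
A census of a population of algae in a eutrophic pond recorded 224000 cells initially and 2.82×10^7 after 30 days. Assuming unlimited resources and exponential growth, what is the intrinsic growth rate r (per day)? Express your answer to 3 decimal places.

0.161 per day

From N(t) = N₀·e^(rt): e^(r·30) = 2.82×10^7/224000 = 125.89.
r·30 = ln(125.89) = 4.8354, so r = 4.8354/30 = 0.16118.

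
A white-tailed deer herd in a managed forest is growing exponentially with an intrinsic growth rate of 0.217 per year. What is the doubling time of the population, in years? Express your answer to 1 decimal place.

3.2 years

Doubling time t_d = ln(2)/r = 0.6931/0.217 = 3.1942.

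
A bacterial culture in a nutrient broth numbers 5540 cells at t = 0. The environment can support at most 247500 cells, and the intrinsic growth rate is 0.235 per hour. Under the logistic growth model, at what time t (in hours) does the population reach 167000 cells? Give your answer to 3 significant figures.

19.2 hours

A = (K − N₀)/N₀ = (247500 − 5540)/5540 = 43.675.
Solve 247500/(1 + 43.675·e^(−0.235t)) = 167000: 1 + 43.675·e^(−0.235t) = 1.482, so e^(−0.235t) = 0.0110369.
−0.235·t = ln(0.0110369) = -4.5065, so t = 4.5065/0.235 = 19.177.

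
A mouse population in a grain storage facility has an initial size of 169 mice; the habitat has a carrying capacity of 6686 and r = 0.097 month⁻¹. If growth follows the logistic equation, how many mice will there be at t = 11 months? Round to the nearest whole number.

469 mice

A = (K − N₀)/N₀ = (6686 − 169)/169 = 38.562.
N(t) = K/(1 + A·e^(−rt)) = 6686/(1 + 38.562×e^(−0.097×11)).
e^(−1.067) = 0.34404; denominator = 1 + 38.562×0.34404 = 14.267.
N = 6686/14.267 = 468.638.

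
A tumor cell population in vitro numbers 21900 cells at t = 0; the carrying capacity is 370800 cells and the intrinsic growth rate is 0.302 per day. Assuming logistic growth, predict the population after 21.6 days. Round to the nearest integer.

362321 cells

A = (K − N₀)/N₀ = (370800 − 21900)/21900 = 15.932.
N(t) = K/(1 + A·e^(−rt)) = 370800/(1 + 15.932×e^(−0.302×21.6)).
e^(−6.523) = 0.001469; denominator = 1 + 15.932×0.001469 = 1.0234.
N = 370800/1.0234 = 362321.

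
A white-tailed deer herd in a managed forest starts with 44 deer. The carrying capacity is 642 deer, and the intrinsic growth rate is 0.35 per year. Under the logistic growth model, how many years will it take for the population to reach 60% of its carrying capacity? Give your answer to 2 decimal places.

A = (K − N₀)/N₀ = (642 − 44)/44 = 13.591.
Solve 642/(1 + 13.591·e^(−0.35t)) = 385.2: 1 + 13.591·e^(−0.35t) = 1.6667, so e^(−0.35t) = 0.0490524.
−0.35·t = ln(0.0490524) = -3.0149, so t = 3.0149/0.35 = 8.6139.

8.61 years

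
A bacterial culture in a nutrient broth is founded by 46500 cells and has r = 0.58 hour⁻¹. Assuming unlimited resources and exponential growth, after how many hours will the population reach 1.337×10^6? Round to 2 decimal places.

Set N₀·e^(rt) = 1.337×10^6: e^(0.58·t) = 1.337×10^6/46500 = 28.753.
0.58·t = ln(28.753) = 3.3587, so t = 3.3587/0.58 = 5.7909.

5.79 hours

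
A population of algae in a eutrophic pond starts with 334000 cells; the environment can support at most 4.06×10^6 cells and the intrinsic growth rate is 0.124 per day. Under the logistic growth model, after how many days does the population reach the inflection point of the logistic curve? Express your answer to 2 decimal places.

19.45 days

Logistic growth is fastest at N = K/2 = 2.03×10^6.
A = (K − N₀)/N₀ = 11.156. Set K/(1 + A·e^(−rt)) = K/2 → A·e^(−rt) = 1.
e^(−0.124t) = 1/11.156 = 0.0896404, so t = ln(11.156)/0.124 = 2.4119/0.124 = 19.451.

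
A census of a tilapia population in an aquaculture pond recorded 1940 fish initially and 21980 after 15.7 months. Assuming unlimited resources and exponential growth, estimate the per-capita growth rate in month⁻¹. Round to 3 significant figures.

0.155 per month

From N(t) = N₀·e^(rt): e^(r·15.7) = 21980/1940 = 11.33.
r·15.7 = ln(11.33) = 2.4274, so r = 2.4274/15.7 = 0.15461.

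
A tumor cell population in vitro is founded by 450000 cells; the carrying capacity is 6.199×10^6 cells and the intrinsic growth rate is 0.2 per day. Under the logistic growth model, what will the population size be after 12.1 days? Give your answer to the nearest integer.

A = (K − N₀)/N₀ = (6.199×10^6 − 450000)/450000 = 12.776.
N(t) = K/(1 + A·e^(−rt)) = 6.199×10^6/(1 + 12.776×e^(−0.2×12.1)).
e^(−2.42) = 0.088922; denominator = 1 + 12.776×0.088922 = 2.136.
N = 6.199×10^6/2.136 = 2.902122×10^6.

2902122 cells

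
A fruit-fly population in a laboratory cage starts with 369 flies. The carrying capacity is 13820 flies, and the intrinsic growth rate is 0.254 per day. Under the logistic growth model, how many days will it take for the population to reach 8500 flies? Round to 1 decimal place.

A = (K − N₀)/N₀ = (13820 − 369)/369 = 36.453.
Solve 13820/(1 + 36.453·e^(−0.254t)) = 8500: 1 + 36.453·e^(−0.254t) = 1.6259, so e^(−0.254t) = 0.0171698.
−0.254·t = ln(0.0171698) = -4.0646, so t = 4.0646/0.254 = 16.002.

16.0 days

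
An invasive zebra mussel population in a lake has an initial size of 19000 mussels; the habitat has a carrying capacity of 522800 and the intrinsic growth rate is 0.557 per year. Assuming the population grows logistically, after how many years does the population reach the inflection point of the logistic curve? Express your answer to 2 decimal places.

Logistic growth is fastest at N = K/2 = 261400.
A = (K − N₀)/N₀ = 26.516. Set K/(1 + A·e^(−rt)) = K/2 → A·e^(−rt) = 1.
e^(−0.557t) = 1/26.516 = 0.0377134, so t = ln(26.516)/0.557 = 3.2777/0.557 = 5.8846.

5.88 years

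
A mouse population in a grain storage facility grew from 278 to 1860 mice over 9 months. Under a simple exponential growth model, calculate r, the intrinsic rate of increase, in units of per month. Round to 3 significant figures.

0.211 per month

From N(t) = N₀·e^(rt): e^(r·9) = 1860/278 = 6.6906.
r·9 = ln(6.6906) = 1.9007, so r = 1.9007/9 = 0.21119.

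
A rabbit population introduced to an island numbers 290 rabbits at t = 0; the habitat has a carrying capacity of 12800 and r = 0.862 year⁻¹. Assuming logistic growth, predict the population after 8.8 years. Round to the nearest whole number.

12526 rabbits

A = (K − N₀)/N₀ = (12800 − 290)/290 = 43.138.
N(t) = K/(1 + A·e^(−rt)) = 12800/(1 + 43.138×e^(−0.862×8.8)).
e^(−7.586) = 0.00050771; denominator = 1 + 43.138×0.00050771 = 1.0219.
N = 12800/1.0219 = 12525.7.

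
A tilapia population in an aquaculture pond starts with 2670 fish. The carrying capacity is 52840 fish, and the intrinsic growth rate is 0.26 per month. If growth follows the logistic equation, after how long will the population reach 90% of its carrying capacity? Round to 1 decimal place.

A = (K − N₀)/N₀ = (52840 − 2670)/2670 = 18.79.
Solve 52840/(1 + 18.79·e^(−0.26t)) = 47556: 1 + 18.79·e^(−0.26t) = 1.1111, so e^(−0.26t) = 0.00591323.
−0.26·t = ln(0.00591323) = -5.1306, so t = 5.1306/0.26 = 19.733.

19.7 months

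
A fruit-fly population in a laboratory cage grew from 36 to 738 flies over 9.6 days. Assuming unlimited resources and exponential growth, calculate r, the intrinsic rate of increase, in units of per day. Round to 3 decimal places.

0.315 per day

From N(t) = N₀·e^(rt): e^(r·9.6) = 738/36 = 20.5.
r·9.6 = ln(20.5) = 3.0204, so r = 3.0204/9.6 = 0.31463.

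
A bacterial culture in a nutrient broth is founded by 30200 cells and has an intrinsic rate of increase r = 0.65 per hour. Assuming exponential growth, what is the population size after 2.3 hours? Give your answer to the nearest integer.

N(t) = N₀·e^(rt) = 30200 × e^(0.65×2.3) = 30200 × e^1.495.
e^1.495 ≈ 4.4593, so N ≈ 30200 × 4.4593 = 134672.

134672 cells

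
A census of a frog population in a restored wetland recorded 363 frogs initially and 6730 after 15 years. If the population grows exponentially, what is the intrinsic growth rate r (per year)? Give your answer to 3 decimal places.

0.195 per year

From N(t) = N₀·e^(rt): e^(r·15) = 6730/363 = 18.54.
r·15 = ln(18.54) = 2.9199, so r = 2.9199/15 = 0.19466.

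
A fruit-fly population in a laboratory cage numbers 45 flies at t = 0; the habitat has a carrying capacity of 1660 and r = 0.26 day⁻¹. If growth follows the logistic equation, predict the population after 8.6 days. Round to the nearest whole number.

A = (K − N₀)/N₀ = (1660 − 45)/45 = 35.889.
N(t) = K/(1 + A·e^(−rt)) = 1660/(1 + 35.889×e^(−0.26×8.6)).
e^(−2.236) = 0.10689; denominator = 1 + 35.889×0.10689 = 4.836.
N = 1660/4.836 = 343.26.

343 flies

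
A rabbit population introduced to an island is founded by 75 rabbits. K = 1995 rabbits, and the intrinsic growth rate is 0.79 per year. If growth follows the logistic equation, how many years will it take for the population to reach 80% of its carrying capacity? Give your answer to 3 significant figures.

A = (K − N₀)/N₀ = (1995 − 75)/75 = 25.6.
Solve 1995/(1 + 25.6·e^(−0.79t)) = 1596: 1 + 25.6·e^(−0.79t) = 1.25, so e^(−0.79t) = 0.00976562.
−0.79·t = ln(0.00976562) = -4.6289, so t = 4.6289/0.79 = 5.8594.

5.86 years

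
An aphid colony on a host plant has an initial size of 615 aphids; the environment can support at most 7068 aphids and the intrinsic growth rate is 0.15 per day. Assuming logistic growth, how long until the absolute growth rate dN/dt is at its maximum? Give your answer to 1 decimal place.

15.7 days

Logistic growth is fastest at N = K/2 = 3534.
A = (K − N₀)/N₀ = 10.493. Set K/(1 + A·e^(−rt)) = K/2 → A·e^(−rt) = 1.
e^(−0.15t) = 1/10.493 = 0.0953045, so t = ln(10.493)/0.15 = 2.3507/0.15 = 15.671.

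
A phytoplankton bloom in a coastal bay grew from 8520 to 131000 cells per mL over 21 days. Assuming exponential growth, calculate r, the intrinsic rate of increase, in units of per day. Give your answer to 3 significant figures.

0.130 per day

From N(t) = N₀·e^(rt): e^(r·21) = 131000/8520 = 15.376.
r·21 = ln(15.376) = 2.7328, so r = 2.7328/21 = 0.13013.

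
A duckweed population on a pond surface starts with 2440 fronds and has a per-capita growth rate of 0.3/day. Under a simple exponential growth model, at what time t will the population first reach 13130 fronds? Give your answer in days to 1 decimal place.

5.6 days

Set N₀·e^(rt) = 13130: e^(0.3·t) = 13130/2440 = 5.3811.
0.3·t = ln(5.3811) = 1.6829, so t = 1.6829/0.3 = 5.6097.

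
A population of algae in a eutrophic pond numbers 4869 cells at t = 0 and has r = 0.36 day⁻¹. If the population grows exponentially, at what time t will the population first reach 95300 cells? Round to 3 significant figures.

8.26 days

Set N₀·e^(rt) = 95300: e^(0.36·t) = 95300/4869 = 19.573.
0.36·t = ln(19.573) = 2.9741, so t = 2.9741/0.36 = 8.2615.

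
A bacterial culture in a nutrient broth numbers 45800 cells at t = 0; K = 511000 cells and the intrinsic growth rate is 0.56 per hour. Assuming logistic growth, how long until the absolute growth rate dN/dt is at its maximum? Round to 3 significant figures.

Logistic growth is fastest at N = K/2 = 255500.
A = (K − N₀)/N₀ = 10.157. Set K/(1 + A·e^(−rt)) = K/2 → A·e^(−rt) = 1.
e^(−0.56t) = 1/10.157 = 0.0984523, so t = ln(10.157)/0.56 = 2.3182/0.56 = 4.1396.

4.14 hours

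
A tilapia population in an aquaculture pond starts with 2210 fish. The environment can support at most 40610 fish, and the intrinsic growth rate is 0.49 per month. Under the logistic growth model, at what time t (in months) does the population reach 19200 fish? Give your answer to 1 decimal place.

A = (K − N₀)/N₀ = (40610 − 2210)/2210 = 17.376.
Solve 40610/(1 + 17.376·e^(−0.49t)) = 19200: 1 + 17.376·e^(−0.49t) = 2.1151, so e^(−0.49t) = 0.0641766.
−0.49·t = ln(0.0641766) = -2.7461, so t = 2.7461/0.49 = 5.6043.

5.6 months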